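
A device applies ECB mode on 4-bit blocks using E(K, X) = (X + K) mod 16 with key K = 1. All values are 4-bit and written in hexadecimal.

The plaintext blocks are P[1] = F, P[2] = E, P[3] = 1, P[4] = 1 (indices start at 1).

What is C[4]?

ECB encryption: C_i = E(K, P_i).
C[4]: E(K, 1) = 2.

C[4] = 2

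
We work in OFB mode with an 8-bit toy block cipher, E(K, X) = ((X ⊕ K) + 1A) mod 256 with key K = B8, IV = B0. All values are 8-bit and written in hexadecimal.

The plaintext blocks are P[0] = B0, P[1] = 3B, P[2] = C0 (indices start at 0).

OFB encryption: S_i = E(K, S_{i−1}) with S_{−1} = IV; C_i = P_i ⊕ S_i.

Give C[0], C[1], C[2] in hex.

C[0] = 92, C[1] = 8F, C[2] = E6

C[0]: S = E(K, B0) = 22; B0 ⊕ 22 = 92.
C[1]: S = E(K, 22) = B4; 3B ⊕ B4 = 8F.
C[2]: S = E(K, B4) = 26; C0 ⊕ 26 = E6.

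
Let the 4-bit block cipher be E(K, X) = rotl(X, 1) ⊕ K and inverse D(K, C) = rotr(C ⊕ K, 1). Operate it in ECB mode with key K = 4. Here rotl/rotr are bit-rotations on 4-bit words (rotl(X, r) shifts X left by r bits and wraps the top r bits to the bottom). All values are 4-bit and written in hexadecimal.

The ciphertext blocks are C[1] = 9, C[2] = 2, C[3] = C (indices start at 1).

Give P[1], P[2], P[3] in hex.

ECB decryption: P_i = D(K, C_i).
P[1]: D(K, 9) = E.
P[2]: D(K, 2) = 3.
P[3]: D(K, C) = 4.

P[1] = E, P[2] = 3, P[3] = 4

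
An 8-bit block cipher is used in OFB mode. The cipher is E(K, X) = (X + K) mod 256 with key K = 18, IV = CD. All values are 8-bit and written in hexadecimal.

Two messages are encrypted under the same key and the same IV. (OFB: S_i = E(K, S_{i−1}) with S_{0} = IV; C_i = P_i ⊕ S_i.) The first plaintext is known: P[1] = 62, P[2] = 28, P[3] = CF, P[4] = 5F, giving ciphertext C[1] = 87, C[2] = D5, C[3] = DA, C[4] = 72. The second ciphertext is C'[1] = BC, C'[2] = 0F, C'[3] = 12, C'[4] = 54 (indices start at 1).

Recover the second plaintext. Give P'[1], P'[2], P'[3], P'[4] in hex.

P'[1] = 59, P'[2] = F2, P'[3] = 07, P'[4] = 79

In OFB with a reused IV, both messages share the same keystream S_i, so C_i ⊕ C'_i = P_i ⊕ P'_i and thus P'_i = P_i ⊕ C_i ⊕ C'_i.
P'[1]: 62 ⊕ 87 ⊕ BC = 59.
P'[2]: 28 ⊕ D5 ⊕ 0F = F2.
P'[3]: CF ⊕ DA ⊕ 12 = 07.
P'[4]: 5F ⊕ 72 ⊕ 54 = 79.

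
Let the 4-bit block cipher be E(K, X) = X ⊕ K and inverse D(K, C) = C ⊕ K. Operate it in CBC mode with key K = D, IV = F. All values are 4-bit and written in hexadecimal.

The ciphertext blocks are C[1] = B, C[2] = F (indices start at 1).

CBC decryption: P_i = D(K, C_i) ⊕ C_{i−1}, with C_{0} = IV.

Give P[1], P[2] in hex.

P[1] = 9, P[2] = 9

P[1]: D(K, B) = 6; 6 ⊕ F = 9.
P[2]: D(K, F) = 2; 2 ⊕ B = 9.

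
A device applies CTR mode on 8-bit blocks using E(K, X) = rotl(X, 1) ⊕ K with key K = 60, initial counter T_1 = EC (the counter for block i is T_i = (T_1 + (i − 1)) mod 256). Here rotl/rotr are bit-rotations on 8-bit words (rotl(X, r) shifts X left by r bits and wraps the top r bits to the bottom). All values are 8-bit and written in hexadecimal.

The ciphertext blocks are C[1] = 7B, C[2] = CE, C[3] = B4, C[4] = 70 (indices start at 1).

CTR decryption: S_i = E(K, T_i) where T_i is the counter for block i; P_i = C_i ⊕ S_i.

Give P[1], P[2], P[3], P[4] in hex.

P[1]: T = EC, S = E(K, T) = B9; 7B ⊕ B9 = C2.
P[2]: T = ED, S = E(K, T) = BB; CE ⊕ BB = 75.
P[3]: T = EE, S = E(K, T) = BD; B4 ⊕ BD = 09.
P[4]: T = EF, S = E(K, T) = BF; 70 ⊕ BF = CF.

P[1] = C2, P[2] = 75, P[3] = 09, P[4] = CF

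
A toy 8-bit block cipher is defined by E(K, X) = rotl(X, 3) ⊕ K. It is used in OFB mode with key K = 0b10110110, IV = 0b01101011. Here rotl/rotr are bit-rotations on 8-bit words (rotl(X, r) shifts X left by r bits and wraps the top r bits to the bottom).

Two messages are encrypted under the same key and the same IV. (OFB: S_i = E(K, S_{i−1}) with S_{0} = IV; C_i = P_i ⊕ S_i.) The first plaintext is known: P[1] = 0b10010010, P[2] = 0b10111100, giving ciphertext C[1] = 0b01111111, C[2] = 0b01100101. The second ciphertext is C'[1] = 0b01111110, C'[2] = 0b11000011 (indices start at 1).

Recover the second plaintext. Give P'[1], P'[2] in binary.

In OFB with a reused IV, both messages share the same keystream S_i, so C_i ⊕ C'_i = P_i ⊕ P'_i and thus P'_i = P_i ⊕ C_i ⊕ C'_i.
P'[1]: 0b10010010 ⊕ 0b01111111 ⊕ 0b01111110 = 0b10010011.
P'[2]: 0b10111100 ⊕ 0b01100101 ⊕ 0b11000011 = 0b00011010.

P'[1] = 0b10010011, P'[2] = 0b00011010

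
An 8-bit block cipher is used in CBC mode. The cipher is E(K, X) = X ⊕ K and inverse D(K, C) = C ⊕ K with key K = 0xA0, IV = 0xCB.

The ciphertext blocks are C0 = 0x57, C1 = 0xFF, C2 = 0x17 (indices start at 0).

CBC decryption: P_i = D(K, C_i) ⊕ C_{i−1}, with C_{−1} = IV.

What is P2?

P2: D(K, 0x17) = 0xB7; 0xB7 ⊕ 0xFF = 0x48.

P2 = 0x48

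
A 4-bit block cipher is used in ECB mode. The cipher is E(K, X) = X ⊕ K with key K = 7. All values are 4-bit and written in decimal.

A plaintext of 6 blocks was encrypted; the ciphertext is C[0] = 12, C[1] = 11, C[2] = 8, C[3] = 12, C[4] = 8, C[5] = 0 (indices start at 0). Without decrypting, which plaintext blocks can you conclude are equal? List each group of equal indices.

P[0] = P[3]; P[2] = P[4]

ECB encrypts each block independently with the same key, so equal ciphertext blocks imply equal plaintext blocks.
C[0] = C[3] = 12, so P[0] = P[3].
C[2] = C[4] = 8, so P[2] = P[4].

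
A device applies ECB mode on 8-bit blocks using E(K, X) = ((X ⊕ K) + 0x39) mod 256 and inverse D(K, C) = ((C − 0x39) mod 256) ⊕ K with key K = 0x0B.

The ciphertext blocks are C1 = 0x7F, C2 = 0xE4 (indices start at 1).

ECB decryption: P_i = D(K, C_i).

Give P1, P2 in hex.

P1 = 0x4D, P2 = 0xA0

P1: D(K, 0x7F) = 0x4D.
P2: D(K, 0xE4) = 0xA0.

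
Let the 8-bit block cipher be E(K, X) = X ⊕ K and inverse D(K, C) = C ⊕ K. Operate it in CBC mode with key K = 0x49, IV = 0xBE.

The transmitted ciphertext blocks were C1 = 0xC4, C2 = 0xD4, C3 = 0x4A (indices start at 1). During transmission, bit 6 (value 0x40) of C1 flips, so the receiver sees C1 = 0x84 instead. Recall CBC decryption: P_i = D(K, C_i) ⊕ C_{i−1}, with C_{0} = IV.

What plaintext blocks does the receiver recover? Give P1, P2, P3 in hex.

P1 = 0x73, P2 = 0x19, P3 = 0xD7

Only C1 changed, to 0x84. In CBC, a change in C_i garbles P_i and flips the same bit in P_{i+1}. Decrypting the received ciphertext:
P1: D(K, 0x84) = 0xCD; 0xCD ⊕ 0xBE = 0x73.
P2: D(K, 0xD4) = 0x9D; 0x9D ⊕ 0x84 = 0x19.
P3: D(K, 0x4A) = 0x03; 0x03 ⊕ 0xD4 = 0xD7.
Blocks that differ from the original plaintext: P1, P2.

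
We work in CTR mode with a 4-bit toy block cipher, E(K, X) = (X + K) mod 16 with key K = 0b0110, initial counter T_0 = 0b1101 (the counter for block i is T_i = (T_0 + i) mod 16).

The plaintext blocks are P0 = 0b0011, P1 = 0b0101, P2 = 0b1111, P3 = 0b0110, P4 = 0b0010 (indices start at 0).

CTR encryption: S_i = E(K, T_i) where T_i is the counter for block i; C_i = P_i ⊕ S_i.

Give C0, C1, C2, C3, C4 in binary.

C0: T = 0b1101, S = E(K, T) = 0b0011; 0b0011 ⊕ 0b0011 = 0b0000.
C1: T = 0b1110, S = E(K, T) = 0b0100; 0b0101 ⊕ 0b0100 = 0b0001.
C2: T = 0b1111, S = E(K, T) = 0b0101; 0b1111 ⊕ 0b0101 = 0b1010.
C3: T = 0b0000, S = E(K, T) = 0b0110; 0b0110 ⊕ 0b0110 = 0b0000.
C4: T = 0b0001, S = E(K, T) = 0b0111; 0b0010 ⊕ 0b0111 = 0b0101.

C0 = 0b0000, C1 = 0b0001, C2 = 0b1010, C3 = 0b0000, C4 = 0b0101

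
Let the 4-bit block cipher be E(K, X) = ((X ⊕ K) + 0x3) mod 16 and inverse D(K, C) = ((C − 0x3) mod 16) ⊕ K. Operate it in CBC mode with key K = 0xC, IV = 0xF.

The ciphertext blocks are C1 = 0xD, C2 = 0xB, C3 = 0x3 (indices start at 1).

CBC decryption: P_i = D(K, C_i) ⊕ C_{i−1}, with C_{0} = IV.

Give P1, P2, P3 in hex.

P1: D(K, 0xD) = 0x6; 0x6 ⊕ 0xF = 0x9.
P2: D(K, 0xB) = 0x4; 0x4 ⊕ 0xD = 0x9.
P3: D(K, 0x3) = 0xC; 0xC ⊕ 0xB = 0x7.

P1 = 0x9, P2 = 0x9, P3 = 0x7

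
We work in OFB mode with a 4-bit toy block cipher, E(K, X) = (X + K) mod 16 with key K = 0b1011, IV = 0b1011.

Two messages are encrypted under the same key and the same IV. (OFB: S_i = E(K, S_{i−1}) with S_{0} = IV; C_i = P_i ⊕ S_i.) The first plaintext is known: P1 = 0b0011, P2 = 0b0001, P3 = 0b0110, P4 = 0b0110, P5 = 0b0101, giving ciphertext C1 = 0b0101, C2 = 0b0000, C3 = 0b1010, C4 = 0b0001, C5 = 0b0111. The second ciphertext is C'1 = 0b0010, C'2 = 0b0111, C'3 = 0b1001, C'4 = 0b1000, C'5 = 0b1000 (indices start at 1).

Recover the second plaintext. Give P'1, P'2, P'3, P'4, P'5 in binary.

P'1 = 0b0100, P'2 = 0b0110, P'3 = 0b0101, P'4 = 0b1111, P'5 = 0b1010

In OFB with a reused IV, both messages share the same keystream S_i, so C_i ⊕ C'_i = P_i ⊕ P'_i and thus P'_i = P_i ⊕ C_i ⊕ C'_i.
P'1: 0b0011 ⊕ 0b0101 ⊕ 0b0010 = 0b0100.
P'2: 0b0001 ⊕ 0b0000 ⊕ 0b0111 = 0b0110.
P'3: 0b0110 ⊕ 0b1010 ⊕ 0b1001 = 0b0101.
P'4: 0b0110 ⊕ 0b0001 ⊕ 0b1000 = 0b1111.
P'5: 0b0101 ⊕ 0b0111 ⊕ 0b1000 = 0b1010.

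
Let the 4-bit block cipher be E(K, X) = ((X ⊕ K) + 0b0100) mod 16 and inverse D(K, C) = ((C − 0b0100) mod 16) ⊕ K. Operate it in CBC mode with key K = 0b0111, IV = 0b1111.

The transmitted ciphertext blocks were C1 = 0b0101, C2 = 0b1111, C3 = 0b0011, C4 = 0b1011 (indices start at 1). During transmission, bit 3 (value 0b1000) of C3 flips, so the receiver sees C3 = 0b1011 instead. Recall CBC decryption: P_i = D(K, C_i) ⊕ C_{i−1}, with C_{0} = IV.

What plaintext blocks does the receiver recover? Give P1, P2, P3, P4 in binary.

Only C3 changed, to 0b1011. In CBC, a change in C_i garbles P_i and flips the same bit in P_{i+1}. Decrypting the received ciphertext:
P1: D(K, 0b0101) = 0b0110; 0b0110 ⊕ 0b1111 = 0b1001.
P2: D(K, 0b1111) = 0b1100; 0b1100 ⊕ 0b0101 = 0b1001.
P3: D(K, 0b1011) = 0b0000; 0b0000 ⊕ 0b1111 = 0b1111.
P4: D(K, 0b1011) = 0b0000; 0b0000 ⊕ 0b1011 = 0b1011.
Blocks that differ from the original plaintext: P3, P4.

P1 = 0b1001, P2 = 0b1001, P3 = 0b1111, P4 = 0b1011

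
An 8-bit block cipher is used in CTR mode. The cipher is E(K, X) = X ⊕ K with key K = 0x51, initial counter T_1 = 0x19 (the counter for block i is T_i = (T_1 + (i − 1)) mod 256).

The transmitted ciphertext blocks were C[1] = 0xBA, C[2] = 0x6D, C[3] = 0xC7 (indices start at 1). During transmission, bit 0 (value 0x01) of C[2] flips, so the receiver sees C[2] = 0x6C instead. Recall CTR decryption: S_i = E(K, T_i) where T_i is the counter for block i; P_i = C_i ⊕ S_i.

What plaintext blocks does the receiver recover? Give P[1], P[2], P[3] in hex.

Only C[2] changed, to 0x6C. In CTR, a change in C_i flips the same bit in P_i only; the keystream is unaffected. Decrypting the received ciphertext:
P[1]: T = 0x19, S = E(K, T) = 0x48; 0xBA ⊕ 0x48 = 0xF2.
P[2]: T = 0x1A, S = E(K, T) = 0x4B; 0x6C ⊕ 0x4B = 0x27.
P[3]: T = 0x1B, S = E(K, T) = 0x4A; 0xC7 ⊕ 0x4A = 0x8D.
Blocks that differ from the original plaintext: P[2].

P[1] = 0xF2, P[2] = 0x27, P[3] = 0x8D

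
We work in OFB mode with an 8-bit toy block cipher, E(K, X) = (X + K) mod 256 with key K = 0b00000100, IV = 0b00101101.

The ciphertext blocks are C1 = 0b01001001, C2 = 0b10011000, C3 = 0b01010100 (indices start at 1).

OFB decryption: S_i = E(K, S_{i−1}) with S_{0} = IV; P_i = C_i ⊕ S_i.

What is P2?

P1: S = E(K, 0b00101101) = 0b00110001; 0b01001001 ⊕ 0b00110001 = 0b01111000.
P2: S = E(K, 0b00110001) = 0b00110101; 0b10011000 ⊕ 0b00110101 = 0b10101101.

P2 = 0b10101101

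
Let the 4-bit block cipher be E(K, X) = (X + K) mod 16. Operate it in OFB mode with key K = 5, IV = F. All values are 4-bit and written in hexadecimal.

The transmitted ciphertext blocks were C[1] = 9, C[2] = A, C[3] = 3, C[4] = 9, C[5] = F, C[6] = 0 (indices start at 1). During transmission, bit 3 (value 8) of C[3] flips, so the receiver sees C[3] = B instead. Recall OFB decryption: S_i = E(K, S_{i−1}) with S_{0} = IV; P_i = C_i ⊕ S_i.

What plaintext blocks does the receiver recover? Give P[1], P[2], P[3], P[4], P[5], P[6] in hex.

P[1] = D, P[2] = 3, P[3] = 5, P[4] = A, P[5] = 7, P[6] = D

Only C[3] changed, to B. In OFB, a change in C_i flips the same bit in P_i only; the keystream is unaffected. Decrypting the received ciphertext:
P[1]: S = E(K, F) = 4; 9 ⊕ 4 = D.
P[2]: S = E(K, 4) = 9; A ⊕ 9 = 3.
P[3]: S = E(K, 9) = E; B ⊕ E = 5.
P[4]: S = E(K, E) = 3; 9 ⊕ 3 = A.
P[5]: S = E(K, 3) = 8; F ⊕ 8 = 7.
P[6]: S = E(K, 8) = D; 0 ⊕ D = D.
Blocks that differ from the original plaintext: P[3].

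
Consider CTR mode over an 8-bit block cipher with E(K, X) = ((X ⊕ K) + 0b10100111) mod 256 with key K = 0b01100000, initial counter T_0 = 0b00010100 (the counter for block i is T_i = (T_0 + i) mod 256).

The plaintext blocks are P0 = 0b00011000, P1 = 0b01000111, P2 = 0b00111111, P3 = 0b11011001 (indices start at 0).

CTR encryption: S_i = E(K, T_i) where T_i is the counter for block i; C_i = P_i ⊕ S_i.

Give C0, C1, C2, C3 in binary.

C0 = 0b00000011, C1 = 0b01011011, C2 = 0b00100010, C3 = 0b11000111

C0: T = 0b00010100, S = E(K, T) = 0b00011011; 0b00011000 ⊕ 0b00011011 = 0b00000011.
C1: T = 0b00010101, S = E(K, T) = 0b00011100; 0b01000111 ⊕ 0b00011100 = 0b01011011.
C2: T = 0b00010110, S = E(K, T) = 0b00011101; 0b00111111 ⊕ 0b00011101 = 0b00100010.
C3: T = 0b00010111, S = E(K, T) = 0b00011110; 0b11011001 ⊕ 0b00011110 = 0b11000111.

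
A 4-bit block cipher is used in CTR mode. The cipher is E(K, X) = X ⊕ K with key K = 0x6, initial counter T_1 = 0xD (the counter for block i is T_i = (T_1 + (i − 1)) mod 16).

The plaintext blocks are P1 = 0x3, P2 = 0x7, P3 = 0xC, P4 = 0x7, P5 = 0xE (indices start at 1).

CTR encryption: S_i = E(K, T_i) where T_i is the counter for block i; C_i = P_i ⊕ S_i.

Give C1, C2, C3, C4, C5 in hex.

C1: T = 0xD, S = E(K, T) = 0xB; 0x3 ⊕ 0xB = 0x8.
C2: T = 0xE, S = E(K, T) = 0x8; 0x7 ⊕ 0x8 = 0xF.
C3: T = 0xF, S = E(K, T) = 0x9; 0xC ⊕ 0x9 = 0x5.
C4: T = 0x0, S = E(K, T) = 0x6; 0x7 ⊕ 0x6 = 0x1.
C5: T = 0x1, S = E(K, T) = 0x7; 0xE ⊕ 0x7 = 0x9.

C1 = 0x8, C2 = 0xF, C3 = 0x5, C4 = 0x1, C5 = 0x9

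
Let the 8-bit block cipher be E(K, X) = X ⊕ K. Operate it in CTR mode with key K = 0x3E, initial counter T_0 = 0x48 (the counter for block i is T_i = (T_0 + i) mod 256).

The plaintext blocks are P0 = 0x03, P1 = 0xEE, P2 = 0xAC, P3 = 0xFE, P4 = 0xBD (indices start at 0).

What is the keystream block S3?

CTR encryption: S_i = E(K, T_i) where T_i is the counter for block i; C_i = P_i ⊕ S_i.
C0: T = 0x48, S = E(K, T) = 0x76; 0x03 ⊕ 0x76 = 0x75.
C1: T = 0x49, S = E(K, T) = 0x77; 0xEE ⊕ 0x77 = 0x99.
C2: T = 0x4A, S = E(K, T) = 0x74; 0xAC ⊕ 0x74 = 0xD8.
C3: T = 0x4B, S = E(K, T) = 0x75; 0xFE ⊕ 0x75 = 0x8B.
So S3 = 0x75.

0x75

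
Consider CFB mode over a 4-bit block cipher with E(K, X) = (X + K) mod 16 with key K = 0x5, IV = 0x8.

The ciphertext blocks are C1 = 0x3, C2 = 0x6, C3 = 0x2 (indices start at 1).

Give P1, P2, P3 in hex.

CFB decryption: P_i = C_i ⊕ E(K, C_{i−1}), with C_{0} = IV.
P1: E(K, 0x8) = 0xD; 0x3 ⊕ 0xD = 0xE.
P2: E(K, 0x3) = 0x8; 0x6 ⊕ 0x8 = 0xE.
P3: E(K, 0x6) = 0xB; 0x2 ⊕ 0xB = 0x9.

P1 = 0xE, P2 = 0xE, P3 = 0x9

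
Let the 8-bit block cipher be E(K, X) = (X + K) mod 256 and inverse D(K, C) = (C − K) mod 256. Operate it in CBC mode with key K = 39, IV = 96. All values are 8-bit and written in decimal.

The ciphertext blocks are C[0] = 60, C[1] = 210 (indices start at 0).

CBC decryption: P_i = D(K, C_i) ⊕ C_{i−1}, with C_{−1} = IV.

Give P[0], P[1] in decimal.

P[0] = 117, P[1] = 151

P[0]: D(K, 60) = 21; 21 ⊕ 96 = 117.
P[1]: D(K, 210) = 171; 171 ⊕ 60 = 151.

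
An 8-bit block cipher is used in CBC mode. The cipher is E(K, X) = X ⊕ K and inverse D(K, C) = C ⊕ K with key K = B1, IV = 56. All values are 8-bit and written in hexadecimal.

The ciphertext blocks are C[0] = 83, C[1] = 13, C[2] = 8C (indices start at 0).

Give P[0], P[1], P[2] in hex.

CBC decryption: P_i = D(K, C_i) ⊕ C_{i−1}, with C_{−1} = IV.
P[0]: D(K, 83) = 32; 32 ⊕ 56 = 64.
P[1]: D(K, 13) = A2; A2 ⊕ 83 = 21.
P[2]: D(K, 8C) = 3D; 3D ⊕ 13 = 2E.

P[0] = 64, P[1] = 21, P[2] = 2E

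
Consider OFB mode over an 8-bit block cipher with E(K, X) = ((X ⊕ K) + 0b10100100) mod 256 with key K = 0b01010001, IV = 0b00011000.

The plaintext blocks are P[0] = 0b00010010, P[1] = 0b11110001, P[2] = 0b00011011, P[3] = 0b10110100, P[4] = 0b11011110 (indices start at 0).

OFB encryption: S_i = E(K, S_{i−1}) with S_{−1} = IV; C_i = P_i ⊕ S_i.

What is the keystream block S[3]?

0b00101000

C[0]: S = E(K, 0b00011000) = 0b11101101; 0b00010010 ⊕ 0b11101101 = 0b11111111.
C[1]: S = E(K, 0b11101101) = 0b01100000; 0b11110001 ⊕ 0b01100000 = 0b10010001.
C[2]: S = E(K, 0b01100000) = 0b11010101; 0b00011011 ⊕ 0b11010101 = 0b11001110.
C[3]: S = E(K, 0b11010101) = 0b00101000; 0b10110100 ⊕ 0b00101000 = 0b10011100.
So S[3] = 0b00101000.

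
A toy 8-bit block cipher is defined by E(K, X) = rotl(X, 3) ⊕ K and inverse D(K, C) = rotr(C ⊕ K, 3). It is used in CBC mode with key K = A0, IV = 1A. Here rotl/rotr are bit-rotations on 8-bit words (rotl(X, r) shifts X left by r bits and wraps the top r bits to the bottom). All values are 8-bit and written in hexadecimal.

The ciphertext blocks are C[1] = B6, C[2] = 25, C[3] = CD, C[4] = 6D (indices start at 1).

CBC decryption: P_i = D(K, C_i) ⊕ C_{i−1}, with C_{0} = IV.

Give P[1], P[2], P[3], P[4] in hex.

P[1] = D8, P[2] = 06, P[3] = 88, P[4] = 74

P[1]: D(K, B6) = C2; C2 ⊕ 1A = D8.
P[2]: D(K, 25) = B0; B0 ⊕ B6 = 06.
P[3]: D(K, CD) = AD; AD ⊕ 25 = 88.
P[4]: D(K, 6D) = B9; B9 ⊕ CD = 74.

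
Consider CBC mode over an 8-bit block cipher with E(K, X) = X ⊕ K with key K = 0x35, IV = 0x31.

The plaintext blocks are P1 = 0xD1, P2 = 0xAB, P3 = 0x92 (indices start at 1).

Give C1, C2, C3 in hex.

C1 = 0xD5, C2 = 0x4B, C3 = 0xEC

CBC encryption: C_i = E(K, P_i ⊕ C_{i−1}), with C_{0} = IV.
C1: P1 ⊕ 0x31 = 0xE0; E(K, 0xE0) = 0xD5.
C2: P2 ⊕ 0xD5 = 0x7E; E(K, 0x7E) = 0x4B.
C3: P3 ⊕ 0x4B = 0xD9; E(K, 0xD9) = 0xEC.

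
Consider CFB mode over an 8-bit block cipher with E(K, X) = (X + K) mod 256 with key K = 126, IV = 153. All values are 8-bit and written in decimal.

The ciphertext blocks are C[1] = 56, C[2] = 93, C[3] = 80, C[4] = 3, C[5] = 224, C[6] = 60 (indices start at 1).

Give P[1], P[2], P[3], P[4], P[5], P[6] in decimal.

P[1] = 47, P[2] = 235, P[3] = 139, P[4] = 205, P[5] = 97, P[6] = 98

CFB decryption: P_i = C_i ⊕ E(K, C_{i−1}), with C_{0} = IV.
P[1]: E(K, 153) = 23; 56 ⊕ 23 = 47.
P[2]: E(K, 56) = 182; 93 ⊕ 182 = 235.
P[3]: E(K, 93) = 219; 80 ⊕ 219 = 139.
P[4]: E(K, 80) = 206; 3 ⊕ 206 = 205.
P[5]: E(K, 3) = 129; 224 ⊕ 129 = 97.
P[6]: E(K, 224) = 94; 60 ⊕ 94 = 98.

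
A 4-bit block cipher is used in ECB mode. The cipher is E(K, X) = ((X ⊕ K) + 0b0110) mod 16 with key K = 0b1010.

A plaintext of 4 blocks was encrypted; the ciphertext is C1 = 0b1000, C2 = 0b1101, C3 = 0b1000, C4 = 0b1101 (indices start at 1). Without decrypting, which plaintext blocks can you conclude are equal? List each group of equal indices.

P1 = P3; P2 = P4

ECB encrypts each block independently with the same key, so equal ciphertext blocks imply equal plaintext blocks.
C1 = C3 = 0b1000, so P1 = P3.
C2 = C4 = 0b1101, so P2 = P4.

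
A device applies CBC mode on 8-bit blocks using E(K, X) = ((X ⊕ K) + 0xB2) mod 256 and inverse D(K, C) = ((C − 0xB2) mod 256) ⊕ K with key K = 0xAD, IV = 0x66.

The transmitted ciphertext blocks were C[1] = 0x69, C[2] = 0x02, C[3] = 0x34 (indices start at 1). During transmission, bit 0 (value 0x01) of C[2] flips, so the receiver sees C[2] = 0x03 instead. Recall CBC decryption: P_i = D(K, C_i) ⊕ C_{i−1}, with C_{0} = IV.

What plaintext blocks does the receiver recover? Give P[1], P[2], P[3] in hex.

Only C[2] changed, to 0x03. In CBC, a change in C_i garbles P_i and flips the same bit in P_{i+1}. Decrypting the received ciphertext:
P[1]: D(K, 0x69) = 0x1A; 0x1A ⊕ 0x66 = 0x7C.
P[2]: D(K, 0x03) = 0xFC; 0xFC ⊕ 0x69 = 0x95.
P[3]: D(K, 0x34) = 0x2F; 0x2F ⊕ 0x03 = 0x2C.
Blocks that differ from the original plaintext: P[2], P[3].

P[1] = 0x7C, P[2] = 0x95, P[3] = 0x2C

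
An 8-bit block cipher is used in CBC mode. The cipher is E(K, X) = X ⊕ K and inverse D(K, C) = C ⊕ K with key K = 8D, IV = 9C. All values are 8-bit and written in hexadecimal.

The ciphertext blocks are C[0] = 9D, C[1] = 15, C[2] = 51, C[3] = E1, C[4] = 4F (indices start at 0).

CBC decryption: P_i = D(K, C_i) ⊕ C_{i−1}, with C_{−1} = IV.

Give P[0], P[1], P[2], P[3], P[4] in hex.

P[0] = 8C, P[1] = 05, P[2] = C9, P[3] = 3D, P[4] = 23

P[0]: D(K, 9D) = 10; 10 ⊕ 9C = 8C.
P[1]: D(K, 15) = 98; 98 ⊕ 9D = 05.
P[2]: D(K, 51) = DC; DC ⊕ 15 = C9.
P[3]: D(K, E1) = 6C; 6C ⊕ 51 = 3D.
P[4]: D(K, 4F) = C2; C2 ⊕ E1 = 23.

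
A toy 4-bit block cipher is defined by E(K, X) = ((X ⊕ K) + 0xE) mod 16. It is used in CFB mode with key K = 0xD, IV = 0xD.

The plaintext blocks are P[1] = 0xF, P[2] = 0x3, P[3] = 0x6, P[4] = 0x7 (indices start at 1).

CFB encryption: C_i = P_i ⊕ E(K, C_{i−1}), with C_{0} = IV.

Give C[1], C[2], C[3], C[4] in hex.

C[1]: E(K, 0xD) = 0xE; 0xF ⊕ 0xE = 0x1.
C[2]: E(K, 0x1) = 0xA; 0x3 ⊕ 0xA = 0x9.
C[3]: E(K, 0x9) = 0x2; 0x6 ⊕ 0x2 = 0x4.
C[4]: E(K, 0x4) = 0x7; 0x7 ⊕ 0x7 = 0x0.

C[1] = 0x1, C[2] = 0x9, C[3] = 0x4, C[4] = 0x0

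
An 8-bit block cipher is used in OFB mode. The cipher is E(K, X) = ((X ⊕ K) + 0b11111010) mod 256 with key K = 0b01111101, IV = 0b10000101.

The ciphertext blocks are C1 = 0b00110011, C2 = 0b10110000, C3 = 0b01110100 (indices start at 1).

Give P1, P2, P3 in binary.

P1 = 0b11000001, P2 = 0b00111001, P3 = 0b10011010

OFB decryption: S_i = E(K, S_{i−1}) with S_{0} = IV; P_i = C_i ⊕ S_i.
P1: S = E(K, 0b10000101) = 0b11110010; 0b00110011 ⊕ 0b11110010 = 0b11000001.
P2: S = E(K, 0b11110010) = 0b10001001; 0b10110000 ⊕ 0b10001001 = 0b00111001.
P3: S = E(K, 0b10001001) = 0b11101110; 0b01110100 ⊕ 0b11101110 = 0b10011010.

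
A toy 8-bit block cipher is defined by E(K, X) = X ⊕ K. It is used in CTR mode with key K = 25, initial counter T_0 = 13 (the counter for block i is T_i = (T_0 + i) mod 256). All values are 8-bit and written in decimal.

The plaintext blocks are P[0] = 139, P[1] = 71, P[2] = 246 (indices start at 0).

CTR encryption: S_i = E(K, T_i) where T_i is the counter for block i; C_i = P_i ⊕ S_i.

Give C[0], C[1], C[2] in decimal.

C[0]: T = 13, S = E(K, T) = 20; 139 ⊕ 20 = 159.
C[1]: T = 14, S = E(K, T) = 23; 71 ⊕ 23 = 80.
C[2]: T = 15, S = E(K, T) = 22; 246 ⊕ 22 = 224.

C[0] = 159, C[1] = 80, C[2] = 224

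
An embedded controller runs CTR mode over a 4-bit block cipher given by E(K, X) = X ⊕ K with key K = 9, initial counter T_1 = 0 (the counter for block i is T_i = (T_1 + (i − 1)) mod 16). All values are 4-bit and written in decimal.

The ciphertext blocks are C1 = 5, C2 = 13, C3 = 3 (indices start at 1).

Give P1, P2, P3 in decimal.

P1 = 12, P2 = 5, P3 = 8

CTR decryption: S_i = E(K, T_i) where T_i is the counter for block i; P_i = C_i ⊕ S_i.
P1: T = 0, S = E(K, T) = 9; 5 ⊕ 9 = 12.
P2: T = 1, S = E(K, T) = 8; 13 ⊕ 8 = 5.
P3: T = 2, S = E(K, T) = 11; 3 ⊕ 11 = 8.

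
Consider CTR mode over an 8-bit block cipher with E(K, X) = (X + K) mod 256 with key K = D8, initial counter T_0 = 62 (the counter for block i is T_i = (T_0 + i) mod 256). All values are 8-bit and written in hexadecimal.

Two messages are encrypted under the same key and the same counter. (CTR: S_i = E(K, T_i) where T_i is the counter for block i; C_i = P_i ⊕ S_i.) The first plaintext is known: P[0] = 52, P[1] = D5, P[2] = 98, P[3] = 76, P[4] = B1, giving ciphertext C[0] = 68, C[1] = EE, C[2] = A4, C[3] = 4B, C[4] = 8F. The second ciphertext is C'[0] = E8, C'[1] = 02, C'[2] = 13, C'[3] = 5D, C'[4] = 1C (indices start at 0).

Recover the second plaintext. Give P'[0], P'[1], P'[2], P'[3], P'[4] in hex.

In CTR with a reused counter, both messages share the same keystream S_i, so C_i ⊕ C'_i = P_i ⊕ P'_i and thus P'_i = P_i ⊕ C_i ⊕ C'_i.
P'[0]: 52 ⊕ 68 ⊕ E8 = D2.
P'[1]: D5 ⊕ EE ⊕ 02 = 39.
P'[2]: 98 ⊕ A4 ⊕ 13 = 2F.
P'[3]: 76 ⊕ 4B ⊕ 5D = 60.
P'[4]: B1 ⊕ 8F ⊕ 1C = 22.

P'[0] = D2, P'[1] = 39, P'[2] = 2F, P'[3] = 60, P'[4] = 22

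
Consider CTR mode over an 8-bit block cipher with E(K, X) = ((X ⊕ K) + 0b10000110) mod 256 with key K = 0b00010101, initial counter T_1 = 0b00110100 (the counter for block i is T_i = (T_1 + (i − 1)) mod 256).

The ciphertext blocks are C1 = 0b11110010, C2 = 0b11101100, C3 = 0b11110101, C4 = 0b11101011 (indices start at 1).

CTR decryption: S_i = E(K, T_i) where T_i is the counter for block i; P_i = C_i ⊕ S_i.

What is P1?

P1 = 0b01010101

P1: T = 0b00110100, S = E(K, T) = 0b10100111; 0b11110010 ⊕ 0b10100111 = 0b01010101.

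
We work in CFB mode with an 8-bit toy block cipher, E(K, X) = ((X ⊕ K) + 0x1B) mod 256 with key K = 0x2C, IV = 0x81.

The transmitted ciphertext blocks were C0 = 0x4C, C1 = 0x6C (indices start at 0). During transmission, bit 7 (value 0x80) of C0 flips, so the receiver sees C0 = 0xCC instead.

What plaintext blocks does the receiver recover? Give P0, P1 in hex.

P0 = 0x04, P1 = 0x97

CFB decryption: P_i = C_i ⊕ E(K, C_{i−1}), with C_{−1} = IV.
Only C0 changed, to 0xCC. In CFB, a change in C_i flips the same bit in P_i and garbles P_{i+1}. Decrypting the received ciphertext:
P0: E(K, 0x81) = 0xC8; 0xCC ⊕ 0xC8 = 0x04.
P1: E(K, 0xCC) = 0xFB; 0x6C ⊕ 0xFB = 0x97.
Blocks that differ from the original plaintext: P0, P1.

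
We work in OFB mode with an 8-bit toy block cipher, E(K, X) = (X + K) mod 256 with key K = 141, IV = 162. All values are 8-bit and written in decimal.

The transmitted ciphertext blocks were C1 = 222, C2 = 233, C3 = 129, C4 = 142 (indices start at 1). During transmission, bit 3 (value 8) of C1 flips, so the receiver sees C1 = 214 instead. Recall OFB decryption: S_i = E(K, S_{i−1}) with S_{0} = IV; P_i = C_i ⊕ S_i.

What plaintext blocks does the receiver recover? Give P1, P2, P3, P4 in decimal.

Only C1 changed, to 214. In OFB, a change in C_i flips the same bit in P_i only; the keystream is unaffected. Decrypting the received ciphertext:
P1: S = E(K, 162) = 47; 214 ⊕ 47 = 249.
P2: S = E(K, 47) = 188; 233 ⊕ 188 = 85.
P3: S = E(K, 188) = 73; 129 ⊕ 73 = 200.
P4: S = E(K, 73) = 214; 142 ⊕ 214 = 88.
Blocks that differ from the original plaintext: P1.

P1 = 249, P2 = 85, P3 = 200, P4 = 88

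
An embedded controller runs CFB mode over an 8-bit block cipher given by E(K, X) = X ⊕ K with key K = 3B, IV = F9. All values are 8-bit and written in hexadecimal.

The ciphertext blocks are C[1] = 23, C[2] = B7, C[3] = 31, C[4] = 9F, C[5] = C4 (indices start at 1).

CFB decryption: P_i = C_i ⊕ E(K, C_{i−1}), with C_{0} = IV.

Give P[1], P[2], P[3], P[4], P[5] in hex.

P[1] = E1, P[2] = AF, P[3] = BD, P[4] = 95, P[5] = 60

P[1]: E(K, F9) = C2; 23 ⊕ C2 = E1.
P[2]: E(K, 23) = 18; B7 ⊕ 18 = AF.
P[3]: E(K, B7) = 8C; 31 ⊕ 8C = BD.
P[4]: E(K, 31) = 0A; 9F ⊕ 0A = 95.
P[5]: E(K, 9F) = A4; C4 ⊕ A4 = 60.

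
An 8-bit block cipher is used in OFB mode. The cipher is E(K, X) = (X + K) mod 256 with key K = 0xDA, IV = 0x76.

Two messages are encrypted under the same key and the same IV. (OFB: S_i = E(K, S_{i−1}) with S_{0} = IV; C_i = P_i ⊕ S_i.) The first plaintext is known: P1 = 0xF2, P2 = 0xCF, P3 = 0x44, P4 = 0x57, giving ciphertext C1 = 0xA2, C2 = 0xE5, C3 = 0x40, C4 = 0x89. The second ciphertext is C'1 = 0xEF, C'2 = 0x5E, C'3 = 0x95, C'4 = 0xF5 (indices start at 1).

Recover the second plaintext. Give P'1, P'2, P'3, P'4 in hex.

In OFB with a reused IV, both messages share the same keystream S_i, so C_i ⊕ C'_i = P_i ⊕ P'_i and thus P'_i = P_i ⊕ C_i ⊕ C'_i.
P'1: 0xF2 ⊕ 0xA2 ⊕ 0xEF = 0xBF.
P'2: 0xCF ⊕ 0xE5 ⊕ 0x5E = 0x74.
P'3: 0x44 ⊕ 0x40 ⊕ 0x95 = 0x91.
P'4: 0x57 ⊕ 0x89 ⊕ 0xF5 = 0x2B.

P'1 = 0xBF, P'2 = 0x74, P'3 = 0x91, P'4 = 0x2B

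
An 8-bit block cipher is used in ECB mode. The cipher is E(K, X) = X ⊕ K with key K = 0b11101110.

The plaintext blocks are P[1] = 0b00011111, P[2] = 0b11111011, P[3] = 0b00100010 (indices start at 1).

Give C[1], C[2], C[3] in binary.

ECB encryption: C_i = E(K, P_i).
C[1]: E(K, 0b00011111) = 0b11110001.
C[2]: E(K, 0b11111011) = 0b00010101.
C[3]: E(K, 0b00100010) = 0b11001100.

C[1] = 0b11110001, C[2] = 0b00010101, C[3] = 0b11001100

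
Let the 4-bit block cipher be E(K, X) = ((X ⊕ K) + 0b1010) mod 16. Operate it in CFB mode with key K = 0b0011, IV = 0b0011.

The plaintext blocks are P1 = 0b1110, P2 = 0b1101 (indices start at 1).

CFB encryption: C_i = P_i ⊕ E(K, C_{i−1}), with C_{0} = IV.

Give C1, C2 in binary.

C1: E(K, 0b0011) = 0b1010; 0b1110 ⊕ 0b1010 = 0b0100.
C2: E(K, 0b0100) = 0b0001; 0b1101 ⊕ 0b0001 = 0b1100.

C1 = 0b0100, C2 = 0b1100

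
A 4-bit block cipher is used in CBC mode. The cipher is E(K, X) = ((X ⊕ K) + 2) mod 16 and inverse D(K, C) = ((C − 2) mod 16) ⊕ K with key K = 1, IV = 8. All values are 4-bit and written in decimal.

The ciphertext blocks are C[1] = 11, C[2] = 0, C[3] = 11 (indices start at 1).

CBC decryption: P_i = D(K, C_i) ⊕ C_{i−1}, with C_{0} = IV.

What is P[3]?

P[3]: D(K, 11) = 8; 8 ⊕ 0 = 8.

P[3] = 8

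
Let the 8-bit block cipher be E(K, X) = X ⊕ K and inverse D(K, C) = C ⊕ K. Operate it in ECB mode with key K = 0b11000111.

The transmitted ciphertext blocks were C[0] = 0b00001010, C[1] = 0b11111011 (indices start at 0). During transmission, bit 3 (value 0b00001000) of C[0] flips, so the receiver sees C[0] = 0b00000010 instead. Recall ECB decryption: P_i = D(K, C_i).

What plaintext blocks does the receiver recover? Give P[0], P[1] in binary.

Only C[0] changed, to 0b00000010. In ECB, a change in C_i affects only P_i. Decrypting the received ciphertext:
P[0]: D(K, 0b00000010) = 0b11000101.
P[1]: D(K, 0b11111011) = 0b00111100.
Blocks that differ from the original plaintext: P[0].

P[0] = 0b11000101, P[1] = 0b00111100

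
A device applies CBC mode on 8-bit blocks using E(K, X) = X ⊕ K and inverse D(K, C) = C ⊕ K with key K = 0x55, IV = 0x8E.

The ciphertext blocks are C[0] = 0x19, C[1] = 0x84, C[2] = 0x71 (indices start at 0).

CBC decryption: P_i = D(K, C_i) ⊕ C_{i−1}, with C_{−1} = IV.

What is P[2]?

P[2] = 0xA0

P[2]: D(K, 0x71) = 0x24; 0x24 ⊕ 0x84 = 0xA0.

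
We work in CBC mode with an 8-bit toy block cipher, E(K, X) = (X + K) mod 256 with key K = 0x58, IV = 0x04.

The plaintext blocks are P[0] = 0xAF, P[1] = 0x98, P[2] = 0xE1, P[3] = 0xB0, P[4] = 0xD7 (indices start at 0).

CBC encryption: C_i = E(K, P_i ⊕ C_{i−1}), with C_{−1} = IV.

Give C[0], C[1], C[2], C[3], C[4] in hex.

C[0] = 0x03, C[1] = 0xF3, C[2] = 0x6A, C[3] = 0x32, C[4] = 0x3D

C[0]: P[0] ⊕ 0x04 = 0xAB; E(K, 0xAB) = 0x03.
C[1]: P[1] ⊕ 0x03 = 0x9B; E(K, 0x9B) = 0xF3.
C[2]: P[2] ⊕ 0xF3 = 0x12; E(K, 0x12) = 0x6A.
C[3]: P[3] ⊕ 0x6A = 0xDA; E(K, 0xDA) = 0x32.
C[4]: P[4] ⊕ 0x32 = 0xE5; E(K, 0xE5) = 0x3D.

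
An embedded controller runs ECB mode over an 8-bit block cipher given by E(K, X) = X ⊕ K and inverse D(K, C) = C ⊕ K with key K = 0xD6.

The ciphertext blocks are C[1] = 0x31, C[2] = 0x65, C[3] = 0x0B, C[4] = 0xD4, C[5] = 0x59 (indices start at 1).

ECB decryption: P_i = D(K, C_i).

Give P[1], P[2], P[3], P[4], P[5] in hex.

P[1] = 0xE7, P[2] = 0xB3, P[3] = 0xDD, P[4] = 0x02, P[5] = 0x8F

P[1]: D(K, 0x31) = 0xE7.
P[2]: D(K, 0x65) = 0xB3.
P[3]: D(K, 0x0B) = 0xDD.
P[4]: D(K, 0xD4) = 0x02.
P[5]: D(K, 0x59) = 0x8F.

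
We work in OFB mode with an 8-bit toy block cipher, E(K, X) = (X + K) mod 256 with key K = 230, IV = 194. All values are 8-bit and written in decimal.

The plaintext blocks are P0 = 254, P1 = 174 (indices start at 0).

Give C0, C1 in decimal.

OFB encryption: S_i = E(K, S_{i−1}) with S_{−1} = IV; C_i = P_i ⊕ S_i.
C0: S = E(K, 194) = 168; 254 ⊕ 168 = 86.
C1: S = E(K, 168) = 142; 174 ⊕ 142 = 32.

C0 = 86, C1 = 32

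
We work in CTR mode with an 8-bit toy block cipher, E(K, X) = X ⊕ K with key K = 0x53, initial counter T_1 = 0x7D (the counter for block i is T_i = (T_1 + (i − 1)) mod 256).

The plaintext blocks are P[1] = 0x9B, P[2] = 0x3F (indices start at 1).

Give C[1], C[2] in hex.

C[1] = 0xB5, C[2] = 0x12

CTR encryption: S_i = E(K, T_i) where T_i is the counter for block i; C_i = P_i ⊕ S_i.
C[1]: T = 0x7D, S = E(K, T) = 0x2E; 0x9B ⊕ 0x2E = 0xB5.
C[2]: T = 0x7E, S = E(K, T) = 0x2D; 0x3F ⊕ 0x2D = 0x12.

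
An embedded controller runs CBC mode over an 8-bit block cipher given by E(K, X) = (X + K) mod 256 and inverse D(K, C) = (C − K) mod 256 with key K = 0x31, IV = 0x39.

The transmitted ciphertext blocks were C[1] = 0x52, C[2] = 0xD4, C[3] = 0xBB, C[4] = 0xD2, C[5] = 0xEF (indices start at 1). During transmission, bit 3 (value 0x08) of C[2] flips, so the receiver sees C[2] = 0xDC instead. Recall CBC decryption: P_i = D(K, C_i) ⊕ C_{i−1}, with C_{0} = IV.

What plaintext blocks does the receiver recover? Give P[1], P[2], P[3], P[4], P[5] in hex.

P[1] = 0x18, P[2] = 0xF9, P[3] = 0x56, P[4] = 0x1A, P[5] = 0x6C

Only C[2] changed, to 0xDC. In CBC, a change in C_i garbles P_i and flips the same bit in P_{i+1}. Decrypting the received ciphertext:
P[1]: D(K, 0x52) = 0x21; 0x21 ⊕ 0x39 = 0x18.
P[2]: D(K, 0xDC) = 0xAB; 0xAB ⊕ 0x52 = 0xF9.
P[3]: D(K, 0xBB) = 0x8A; 0x8A ⊕ 0xDC = 0x56.
P[4]: D(K, 0xD2) = 0xA1; 0xA1 ⊕ 0xBB = 0x1A.
P[5]: D(K, 0xEF) = 0xBE; 0xBE ⊕ 0xD2 = 0x6C.
Blocks that differ from the original plaintext: P[2], P[3].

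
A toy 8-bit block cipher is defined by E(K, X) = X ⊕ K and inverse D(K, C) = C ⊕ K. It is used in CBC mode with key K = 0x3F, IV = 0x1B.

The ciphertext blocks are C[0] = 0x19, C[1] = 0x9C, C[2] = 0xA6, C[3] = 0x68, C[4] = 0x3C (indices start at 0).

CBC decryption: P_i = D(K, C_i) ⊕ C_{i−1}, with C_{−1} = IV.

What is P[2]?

P[2] = 0x05

P[2]: D(K, 0xA6) = 0x99; 0x99 ⊕ 0x9C = 0x05.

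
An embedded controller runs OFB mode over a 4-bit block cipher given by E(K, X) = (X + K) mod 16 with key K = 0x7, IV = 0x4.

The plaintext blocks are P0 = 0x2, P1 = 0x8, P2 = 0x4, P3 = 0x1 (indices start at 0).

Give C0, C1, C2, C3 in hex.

OFB encryption: S_i = E(K, S_{i−1}) with S_{−1} = IV; C_i = P_i ⊕ S_i.
C0: S = E(K, 0x4) = 0xB; 0x2 ⊕ 0xB = 0x9.
C1: S = E(K, 0xB) = 0x2; 0x8 ⊕ 0x2 = 0xA.
C2: S = E(K, 0x2) = 0x9; 0x4 ⊕ 0x9 = 0xD.
C3: S = E(K, 0x9) = 0x0; 0x1 ⊕ 0x0 = 0x1.

C0 = 0x9, C1 = 0xA, C2 = 0xD, C3 = 0x1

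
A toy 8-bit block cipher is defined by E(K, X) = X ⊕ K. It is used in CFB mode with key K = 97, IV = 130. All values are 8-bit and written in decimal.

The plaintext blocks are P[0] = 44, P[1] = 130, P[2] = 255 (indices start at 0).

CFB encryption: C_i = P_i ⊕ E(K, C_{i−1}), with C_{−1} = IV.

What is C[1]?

C[1] = 44

C[0]: E(K, 130) = 227; 44 ⊕ 227 = 207.
C[1]: E(K, 207) = 174; 130 ⊕ 174 = 44.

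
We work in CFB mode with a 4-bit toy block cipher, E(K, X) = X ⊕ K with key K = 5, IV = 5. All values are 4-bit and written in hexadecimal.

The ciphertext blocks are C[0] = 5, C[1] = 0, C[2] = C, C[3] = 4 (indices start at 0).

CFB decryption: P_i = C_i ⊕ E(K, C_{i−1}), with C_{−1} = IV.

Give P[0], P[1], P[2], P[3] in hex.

P[0] = 5, P[1] = 0, P[2] = 9, P[3] = D

P[0]: E(K, 5) = 0; 5 ⊕ 0 = 5.
P[1]: E(K, 5) = 0; 0 ⊕ 0 = 0.
P[2]: E(K, 0) = 5; C ⊕ 5 = 9.
P[3]: E(K, C) = 9; 4 ⊕ 9 = D.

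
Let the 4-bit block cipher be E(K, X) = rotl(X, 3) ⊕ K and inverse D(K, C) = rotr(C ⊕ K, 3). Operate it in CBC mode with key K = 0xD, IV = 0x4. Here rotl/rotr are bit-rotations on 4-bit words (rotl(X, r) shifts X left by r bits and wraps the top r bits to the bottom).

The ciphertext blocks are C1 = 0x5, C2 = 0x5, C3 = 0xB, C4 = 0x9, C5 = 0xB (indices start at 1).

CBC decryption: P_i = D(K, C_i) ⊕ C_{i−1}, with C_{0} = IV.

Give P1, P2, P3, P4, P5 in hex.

P1: D(K, 0x5) = 0x1; 0x1 ⊕ 0x4 = 0x5.
P2: D(K, 0x5) = 0x1; 0x1 ⊕ 0x5 = 0x4.
P3: D(K, 0xB) = 0xC; 0xC ⊕ 0x5 = 0x9.
P4: D(K, 0x9) = 0x8; 0x8 ⊕ 0xB = 0x3.
P5: D(K, 0xB) = 0xC; 0xC ⊕ 0x9 = 0x5.

P1 = 0x5, P2 = 0x4, P3 = 0x9, P4 = 0x3, P5 = 0x5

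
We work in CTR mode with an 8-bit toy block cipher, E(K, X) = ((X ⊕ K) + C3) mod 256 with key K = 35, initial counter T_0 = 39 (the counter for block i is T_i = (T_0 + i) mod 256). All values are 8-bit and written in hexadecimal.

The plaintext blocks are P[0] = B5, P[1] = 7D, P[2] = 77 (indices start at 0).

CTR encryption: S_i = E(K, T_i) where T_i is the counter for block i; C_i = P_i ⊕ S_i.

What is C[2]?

C[0]: T = 39, S = E(K, T) = CF; B5 ⊕ CF = 7A.
C[1]: T = 3A, S = E(K, T) = D2; 7D ⊕ D2 = AF.
C[2]: T = 3B, S = E(K, T) = D1; 77 ⊕ D1 = A6.

C[2] = A6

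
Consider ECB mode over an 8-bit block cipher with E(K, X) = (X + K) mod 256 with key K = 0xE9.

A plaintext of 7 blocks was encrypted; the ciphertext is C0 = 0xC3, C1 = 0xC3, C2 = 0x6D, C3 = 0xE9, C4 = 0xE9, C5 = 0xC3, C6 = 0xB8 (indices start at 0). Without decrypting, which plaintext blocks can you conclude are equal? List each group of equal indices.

P0 = P1 = P5; P3 = P4

ECB encrypts each block independently with the same key, so equal ciphertext blocks imply equal plaintext blocks.
C0 = C1 = C5 = 0xC3, so P0 = P1 = P5.
C3 = C4 = 0xE9, so P3 = P4.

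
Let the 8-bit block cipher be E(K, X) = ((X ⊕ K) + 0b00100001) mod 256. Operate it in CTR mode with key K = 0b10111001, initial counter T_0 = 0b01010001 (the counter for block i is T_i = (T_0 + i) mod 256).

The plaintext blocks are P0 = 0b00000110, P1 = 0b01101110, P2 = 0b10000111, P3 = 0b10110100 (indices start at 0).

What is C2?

CTR encryption: S_i = E(K, T_i) where T_i is the counter for block i; C_i = P_i ⊕ S_i.
C0: T = 0b01010001, S = E(K, T) = 0b00001001; 0b00000110 ⊕ 0b00001001 = 0b00001111.
C1: T = 0b01010010, S = E(K, T) = 0b00001100; 0b01101110 ⊕ 0b00001100 = 0b01100010.
C2: T = 0b01010011, S = E(K, T) = 0b00001011; 0b10000111 ⊕ 0b00001011 = 0b10001100.

C2 = 0b10001100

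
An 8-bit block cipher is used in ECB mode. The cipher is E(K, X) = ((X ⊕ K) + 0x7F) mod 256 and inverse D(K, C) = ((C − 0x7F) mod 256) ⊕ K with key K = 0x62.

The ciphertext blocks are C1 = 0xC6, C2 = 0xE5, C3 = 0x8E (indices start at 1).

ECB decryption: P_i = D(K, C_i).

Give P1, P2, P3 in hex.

P1: D(K, 0xC6) = 0x25.
P2: D(K, 0xE5) = 0x04.
P3: D(K, 0x8E) = 0x6D.

P1 = 0x25, P2 = 0x04, P3 = 0x6D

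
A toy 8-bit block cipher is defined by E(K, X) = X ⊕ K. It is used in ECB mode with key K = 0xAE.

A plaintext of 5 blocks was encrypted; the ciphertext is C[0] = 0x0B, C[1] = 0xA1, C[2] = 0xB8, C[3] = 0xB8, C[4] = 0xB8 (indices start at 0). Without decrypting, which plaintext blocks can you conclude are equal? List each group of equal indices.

ECB encrypts each block independently with the same key, so equal ciphertext blocks imply equal plaintext blocks.
C[2] = C[3] = C[4] = 0xB8, so P[2] = P[3] = P[4].

P[2] = P[3] = P[4]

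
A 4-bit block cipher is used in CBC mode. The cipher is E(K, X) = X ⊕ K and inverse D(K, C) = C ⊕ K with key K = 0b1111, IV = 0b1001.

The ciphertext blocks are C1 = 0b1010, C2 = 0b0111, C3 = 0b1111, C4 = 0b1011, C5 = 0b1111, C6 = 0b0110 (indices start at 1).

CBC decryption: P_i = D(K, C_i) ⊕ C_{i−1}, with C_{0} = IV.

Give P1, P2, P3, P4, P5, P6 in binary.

P1 = 0b1100, P2 = 0b0010, P3 = 0b0111, P4 = 0b1011, P5 = 0b1011, P6 = 0b0110

P1: D(K, 0b1010) = 0b0101; 0b0101 ⊕ 0b1001 = 0b1100.
P2: D(K, 0b0111) = 0b1000; 0b1000 ⊕ 0b1010 = 0b0010.
P3: D(K, 0b1111) = 0b0000; 0b0000 ⊕ 0b0111 = 0b0111.
P4: D(K, 0b1011) = 0b0100; 0b0100 ⊕ 0b1111 = 0b1011.
P5: D(K, 0b1111) = 0b0000; 0b0000 ⊕ 0b1011 = 0b1011.
P6: D(K, 0b0110) = 0b1001; 0b1001 ⊕ 0b1111 = 0b0110.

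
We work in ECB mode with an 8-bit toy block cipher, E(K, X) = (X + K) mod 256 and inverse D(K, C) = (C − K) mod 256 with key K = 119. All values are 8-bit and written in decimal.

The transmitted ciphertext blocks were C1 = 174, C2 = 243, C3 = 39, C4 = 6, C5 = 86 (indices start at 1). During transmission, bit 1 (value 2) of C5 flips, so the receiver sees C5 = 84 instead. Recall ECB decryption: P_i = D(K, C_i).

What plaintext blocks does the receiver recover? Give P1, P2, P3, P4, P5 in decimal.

P1 = 55, P2 = 124, P3 = 176, P4 = 143, P5 = 221

Only C5 changed, to 84. In ECB, a change in C_i affects only P_i. Decrypting the received ciphertext:
P1: D(K, 174) = 55.
P2: D(K, 243) = 124.
P3: D(K, 39) = 176.
P4: D(K, 6) = 143.
P5: D(K, 84) = 221.
Blocks that differ from the original plaintext: P5.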